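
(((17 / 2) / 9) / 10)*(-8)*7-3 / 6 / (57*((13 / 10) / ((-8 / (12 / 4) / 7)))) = -411302 / 77805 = -5.29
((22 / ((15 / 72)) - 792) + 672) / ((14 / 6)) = -216 / 35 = -6.17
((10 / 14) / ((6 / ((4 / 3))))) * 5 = 50 / 63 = 0.79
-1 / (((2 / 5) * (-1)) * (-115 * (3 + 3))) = -1 / 276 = -0.00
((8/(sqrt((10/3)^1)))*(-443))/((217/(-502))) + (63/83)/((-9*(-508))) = 7/42164 + 889544*sqrt(30)/1085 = 4490.54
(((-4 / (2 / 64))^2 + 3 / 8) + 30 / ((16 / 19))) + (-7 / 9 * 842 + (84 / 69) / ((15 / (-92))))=709094 / 45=15757.64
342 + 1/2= 685/2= 342.50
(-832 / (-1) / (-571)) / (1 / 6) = -4992 / 571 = -8.74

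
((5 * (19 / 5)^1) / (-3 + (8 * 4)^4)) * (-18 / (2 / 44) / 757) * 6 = -45144 / 793769761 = -0.00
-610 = -610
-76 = -76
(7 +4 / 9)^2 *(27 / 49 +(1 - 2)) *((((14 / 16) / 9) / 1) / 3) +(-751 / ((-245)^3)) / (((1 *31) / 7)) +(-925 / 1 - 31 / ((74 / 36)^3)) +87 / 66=-294607215130967614241 / 317445034823878500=-928.06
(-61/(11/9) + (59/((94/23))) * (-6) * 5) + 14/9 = -2240134/4653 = -481.44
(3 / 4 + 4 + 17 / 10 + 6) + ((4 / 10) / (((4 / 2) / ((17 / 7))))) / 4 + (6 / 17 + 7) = 2371 / 119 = 19.92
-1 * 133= -133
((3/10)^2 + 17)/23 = 1709/2300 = 0.74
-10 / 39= -0.26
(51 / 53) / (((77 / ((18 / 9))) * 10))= 0.00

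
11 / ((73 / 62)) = 682 / 73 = 9.34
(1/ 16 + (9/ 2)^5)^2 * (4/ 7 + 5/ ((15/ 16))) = 108097638631/ 5376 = 20107447.66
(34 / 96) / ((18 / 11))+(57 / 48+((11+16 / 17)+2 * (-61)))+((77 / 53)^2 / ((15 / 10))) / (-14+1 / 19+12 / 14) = -108.76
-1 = -1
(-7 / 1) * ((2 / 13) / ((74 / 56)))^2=-21952 / 231361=-0.09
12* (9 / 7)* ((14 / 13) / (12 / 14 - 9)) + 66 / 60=-2323 / 2470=-0.94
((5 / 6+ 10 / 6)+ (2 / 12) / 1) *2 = 16 / 3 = 5.33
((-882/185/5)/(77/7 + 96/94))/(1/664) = -27525456/522625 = -52.67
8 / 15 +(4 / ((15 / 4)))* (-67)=-1064 / 15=-70.93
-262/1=-262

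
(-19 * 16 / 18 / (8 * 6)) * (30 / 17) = -95 / 153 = -0.62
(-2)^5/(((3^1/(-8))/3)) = 256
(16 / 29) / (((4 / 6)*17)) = 24 / 493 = 0.05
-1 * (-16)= 16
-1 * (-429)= 429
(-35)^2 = 1225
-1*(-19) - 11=8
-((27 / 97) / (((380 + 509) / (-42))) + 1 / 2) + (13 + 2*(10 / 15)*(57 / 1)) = 2180787 / 24638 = 88.51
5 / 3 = 1.67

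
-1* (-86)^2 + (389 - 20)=-7027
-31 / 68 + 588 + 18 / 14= 280283 / 476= 588.83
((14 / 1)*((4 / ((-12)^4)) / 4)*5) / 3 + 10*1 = 311075 / 31104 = 10.00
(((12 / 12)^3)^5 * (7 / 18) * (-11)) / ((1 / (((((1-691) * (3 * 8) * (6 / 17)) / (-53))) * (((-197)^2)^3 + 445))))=-24844322600701332960 / 901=-27574164928636329.59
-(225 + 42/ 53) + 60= -8787/ 53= -165.79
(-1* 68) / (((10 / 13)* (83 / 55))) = -4862 / 83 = -58.58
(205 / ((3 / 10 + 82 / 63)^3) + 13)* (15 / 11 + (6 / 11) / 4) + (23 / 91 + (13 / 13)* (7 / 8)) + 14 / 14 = 72149473933105 / 747833434712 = 96.48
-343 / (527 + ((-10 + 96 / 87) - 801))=1421 / 1172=1.21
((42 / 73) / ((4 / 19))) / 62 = 399 / 9052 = 0.04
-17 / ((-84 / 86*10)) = 731 / 420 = 1.74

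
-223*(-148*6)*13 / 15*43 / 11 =36898472 / 55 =670881.31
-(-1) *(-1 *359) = -359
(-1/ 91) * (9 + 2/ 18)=-82/ 819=-0.10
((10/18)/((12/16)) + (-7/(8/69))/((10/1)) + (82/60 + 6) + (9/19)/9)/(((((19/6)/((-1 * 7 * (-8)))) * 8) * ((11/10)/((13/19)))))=720629/246924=2.92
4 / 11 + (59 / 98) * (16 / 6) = 1.97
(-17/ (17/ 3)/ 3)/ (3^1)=-1/ 3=-0.33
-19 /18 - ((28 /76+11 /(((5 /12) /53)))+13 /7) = -16787699 /11970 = -1402.48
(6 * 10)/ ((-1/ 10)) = -600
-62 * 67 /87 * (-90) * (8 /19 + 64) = 152534880 /551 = 276832.81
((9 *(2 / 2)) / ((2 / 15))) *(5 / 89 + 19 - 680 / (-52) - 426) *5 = -153800100 / 1157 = -132930.08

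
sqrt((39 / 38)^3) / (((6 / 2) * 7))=13 * sqrt(1482) / 10108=0.05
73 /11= 6.64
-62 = -62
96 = 96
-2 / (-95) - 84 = -7978 / 95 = -83.98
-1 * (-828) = 828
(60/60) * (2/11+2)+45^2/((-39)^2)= 6531/1859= 3.51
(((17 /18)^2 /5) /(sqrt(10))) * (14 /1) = 2023 * sqrt(10) /8100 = 0.79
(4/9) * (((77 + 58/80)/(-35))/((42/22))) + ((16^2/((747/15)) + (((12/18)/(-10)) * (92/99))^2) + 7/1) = 208564320187/17937300150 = 11.63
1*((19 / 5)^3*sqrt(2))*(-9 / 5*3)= -185193*sqrt(2) / 625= -419.04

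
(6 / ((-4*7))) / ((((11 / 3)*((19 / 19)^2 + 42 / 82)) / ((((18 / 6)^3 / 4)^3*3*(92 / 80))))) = -501148863 / 12221440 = -41.01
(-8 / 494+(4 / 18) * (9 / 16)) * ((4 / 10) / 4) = 43 / 3952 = 0.01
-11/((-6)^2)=-11/36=-0.31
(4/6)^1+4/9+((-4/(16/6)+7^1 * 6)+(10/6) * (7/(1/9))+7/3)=2681/18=148.94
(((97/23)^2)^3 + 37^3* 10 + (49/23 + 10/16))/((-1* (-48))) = 606543990106693/56845781376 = 10669.99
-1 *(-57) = 57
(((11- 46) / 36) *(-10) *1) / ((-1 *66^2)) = -0.00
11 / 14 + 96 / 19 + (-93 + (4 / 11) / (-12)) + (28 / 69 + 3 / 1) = -83.79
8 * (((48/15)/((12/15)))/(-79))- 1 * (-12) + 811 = 64985/79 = 822.59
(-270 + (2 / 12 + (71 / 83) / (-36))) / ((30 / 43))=-34672319 / 89640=-386.80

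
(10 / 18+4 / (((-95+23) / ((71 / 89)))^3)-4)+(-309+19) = -19303382559383 / 65782067328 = -293.44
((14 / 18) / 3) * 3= 0.78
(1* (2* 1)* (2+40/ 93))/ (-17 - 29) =-226/ 2139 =-0.11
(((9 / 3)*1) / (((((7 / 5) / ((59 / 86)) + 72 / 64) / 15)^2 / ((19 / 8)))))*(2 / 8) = 2232191250 / 55815841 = 39.99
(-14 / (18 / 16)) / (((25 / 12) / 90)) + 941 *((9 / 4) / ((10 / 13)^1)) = 88593 / 40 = 2214.82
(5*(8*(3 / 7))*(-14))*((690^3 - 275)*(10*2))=-1576841880000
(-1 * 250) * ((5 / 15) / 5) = -50 / 3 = -16.67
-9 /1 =-9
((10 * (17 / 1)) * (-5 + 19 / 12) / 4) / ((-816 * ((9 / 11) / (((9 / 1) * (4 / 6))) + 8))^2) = -24805 / 7529891328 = -0.00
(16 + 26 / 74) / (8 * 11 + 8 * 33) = 55 / 1184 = 0.05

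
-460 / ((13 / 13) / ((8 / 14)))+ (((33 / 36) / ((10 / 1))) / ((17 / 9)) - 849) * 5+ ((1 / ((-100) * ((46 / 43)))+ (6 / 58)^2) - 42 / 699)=-120878522794269 / 26816168050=-4507.67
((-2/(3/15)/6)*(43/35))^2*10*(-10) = -184900/441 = -419.27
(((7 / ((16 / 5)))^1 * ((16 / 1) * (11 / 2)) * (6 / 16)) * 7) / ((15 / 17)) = 9163 / 16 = 572.69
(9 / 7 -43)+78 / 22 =-2939 / 77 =-38.17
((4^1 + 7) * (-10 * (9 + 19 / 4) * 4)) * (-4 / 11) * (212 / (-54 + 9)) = -10364.44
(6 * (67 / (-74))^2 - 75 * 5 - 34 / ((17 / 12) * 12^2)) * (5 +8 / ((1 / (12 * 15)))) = -2197280005 / 4107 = -535008.52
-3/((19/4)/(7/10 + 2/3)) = -82/95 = -0.86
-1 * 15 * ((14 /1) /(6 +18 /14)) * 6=-2940 /17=-172.94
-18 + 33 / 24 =-133 / 8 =-16.62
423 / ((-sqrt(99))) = -141 * sqrt(11) / 11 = -42.51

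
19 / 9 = 2.11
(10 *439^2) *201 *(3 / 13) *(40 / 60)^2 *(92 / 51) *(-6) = -95034579520 / 221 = -430020721.81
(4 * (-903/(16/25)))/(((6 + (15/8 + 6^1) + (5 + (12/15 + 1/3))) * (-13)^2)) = -96750/57967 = -1.67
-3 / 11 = -0.27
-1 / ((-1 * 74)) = 1 / 74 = 0.01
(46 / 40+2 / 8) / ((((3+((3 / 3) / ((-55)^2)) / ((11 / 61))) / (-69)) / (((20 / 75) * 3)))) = -1285746 / 49943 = -25.74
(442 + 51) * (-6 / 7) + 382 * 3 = 5064 / 7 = 723.43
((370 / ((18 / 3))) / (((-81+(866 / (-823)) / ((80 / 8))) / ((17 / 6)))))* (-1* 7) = 90591725 / 6007464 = 15.08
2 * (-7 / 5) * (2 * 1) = -28 / 5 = -5.60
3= 3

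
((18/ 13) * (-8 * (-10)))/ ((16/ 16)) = 1440/ 13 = 110.77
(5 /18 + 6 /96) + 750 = 108049 /144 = 750.34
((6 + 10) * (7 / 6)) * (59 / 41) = 3304 / 123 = 26.86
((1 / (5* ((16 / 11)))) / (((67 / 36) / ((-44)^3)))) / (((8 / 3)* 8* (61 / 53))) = -20951271 / 81740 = -256.32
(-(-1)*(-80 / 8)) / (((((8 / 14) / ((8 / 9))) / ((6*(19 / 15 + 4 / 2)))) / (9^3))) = -222264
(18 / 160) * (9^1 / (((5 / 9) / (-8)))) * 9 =-6561 / 50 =-131.22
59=59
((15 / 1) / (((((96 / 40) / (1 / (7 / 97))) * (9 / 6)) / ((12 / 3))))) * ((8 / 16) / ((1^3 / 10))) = 24250 / 21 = 1154.76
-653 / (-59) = 653 / 59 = 11.07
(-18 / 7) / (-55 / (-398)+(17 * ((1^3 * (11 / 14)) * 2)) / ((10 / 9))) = -17910 / 168421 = -0.11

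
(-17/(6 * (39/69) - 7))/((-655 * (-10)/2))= 391/271825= 0.00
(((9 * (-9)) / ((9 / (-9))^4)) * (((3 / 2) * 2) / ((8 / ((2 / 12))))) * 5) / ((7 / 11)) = -4455 / 112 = -39.78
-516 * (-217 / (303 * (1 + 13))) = 2666 / 101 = 26.40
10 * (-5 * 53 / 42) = -1325 / 21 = -63.10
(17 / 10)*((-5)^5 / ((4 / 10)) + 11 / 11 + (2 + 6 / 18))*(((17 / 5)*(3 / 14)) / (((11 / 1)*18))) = -2708219 / 55440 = -48.85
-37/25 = -1.48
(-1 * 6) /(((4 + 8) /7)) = -7 /2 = -3.50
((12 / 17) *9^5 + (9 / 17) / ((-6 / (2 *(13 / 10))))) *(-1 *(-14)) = 583539.85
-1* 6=-6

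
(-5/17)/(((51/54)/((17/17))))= -90/289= -0.31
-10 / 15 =-2 / 3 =-0.67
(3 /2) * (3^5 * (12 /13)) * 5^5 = 1051442.31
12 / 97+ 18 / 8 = 2.37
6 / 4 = 3 / 2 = 1.50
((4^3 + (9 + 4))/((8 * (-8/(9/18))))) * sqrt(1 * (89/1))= -77 * sqrt(89)/128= -5.68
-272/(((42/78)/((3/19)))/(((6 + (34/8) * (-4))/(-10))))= -58344/665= -87.74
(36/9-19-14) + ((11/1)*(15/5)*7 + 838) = 1040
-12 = -12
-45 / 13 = -3.46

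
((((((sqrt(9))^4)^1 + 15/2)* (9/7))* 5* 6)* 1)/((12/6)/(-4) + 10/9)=430110/77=5585.84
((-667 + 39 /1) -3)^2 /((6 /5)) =1990805 /6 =331800.83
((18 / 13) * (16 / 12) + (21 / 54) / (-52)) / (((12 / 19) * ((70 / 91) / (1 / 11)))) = 32699 / 95040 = 0.34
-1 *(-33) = 33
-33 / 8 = -4.12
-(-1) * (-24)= -24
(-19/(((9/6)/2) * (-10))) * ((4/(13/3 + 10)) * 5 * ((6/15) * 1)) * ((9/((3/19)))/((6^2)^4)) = 361/7523280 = 0.00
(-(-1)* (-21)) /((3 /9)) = -63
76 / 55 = 1.38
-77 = -77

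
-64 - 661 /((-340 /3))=-58.17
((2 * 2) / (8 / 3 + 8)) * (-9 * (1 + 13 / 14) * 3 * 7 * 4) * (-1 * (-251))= -548937 / 4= -137234.25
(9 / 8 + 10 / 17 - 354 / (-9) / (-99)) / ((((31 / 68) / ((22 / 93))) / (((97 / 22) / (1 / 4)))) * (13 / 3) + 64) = 10311682 / 505217493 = 0.02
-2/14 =-1/7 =-0.14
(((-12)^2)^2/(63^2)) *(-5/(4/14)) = -640/7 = -91.43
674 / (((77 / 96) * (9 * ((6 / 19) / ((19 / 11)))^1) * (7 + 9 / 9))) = 486628 / 7623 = 63.84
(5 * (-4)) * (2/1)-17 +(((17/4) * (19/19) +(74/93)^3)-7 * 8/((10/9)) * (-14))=10510593829/16087140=653.35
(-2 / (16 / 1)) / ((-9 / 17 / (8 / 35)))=17 / 315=0.05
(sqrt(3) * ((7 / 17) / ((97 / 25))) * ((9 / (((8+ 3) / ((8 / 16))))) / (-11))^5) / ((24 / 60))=-51667875 * sqrt(3) / 2737332042691136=-0.00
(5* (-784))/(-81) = 3920/81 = 48.40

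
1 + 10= 11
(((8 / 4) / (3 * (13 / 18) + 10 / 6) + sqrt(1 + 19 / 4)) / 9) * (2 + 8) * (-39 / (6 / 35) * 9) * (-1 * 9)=245700 / 23 + 20475 * sqrt(23) / 2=59779.93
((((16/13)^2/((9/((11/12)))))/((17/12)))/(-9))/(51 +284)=-2816/77958855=-0.00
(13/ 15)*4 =52/ 15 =3.47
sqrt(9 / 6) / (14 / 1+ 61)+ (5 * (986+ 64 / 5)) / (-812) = -2497 / 406+ sqrt(6) / 150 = -6.13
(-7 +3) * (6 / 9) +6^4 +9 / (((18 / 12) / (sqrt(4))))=3916 / 3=1305.33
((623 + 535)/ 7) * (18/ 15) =6948/ 35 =198.51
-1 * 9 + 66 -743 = -686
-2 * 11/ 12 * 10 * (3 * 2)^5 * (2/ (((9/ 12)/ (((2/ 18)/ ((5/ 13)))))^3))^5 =-619074330018002266470326730752/ 222613503278630288104248046875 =-2.78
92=92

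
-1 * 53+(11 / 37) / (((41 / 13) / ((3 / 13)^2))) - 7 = -1183161 / 19721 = -59.99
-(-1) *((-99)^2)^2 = 96059601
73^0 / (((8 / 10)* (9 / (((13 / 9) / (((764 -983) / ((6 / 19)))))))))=-65 / 224694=-0.00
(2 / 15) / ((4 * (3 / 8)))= 4 / 45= 0.09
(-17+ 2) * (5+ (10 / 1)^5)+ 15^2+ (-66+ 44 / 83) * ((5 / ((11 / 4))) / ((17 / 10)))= -2116387150 / 1411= -1499920.02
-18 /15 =-6 /5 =-1.20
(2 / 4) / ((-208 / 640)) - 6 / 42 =-153 / 91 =-1.68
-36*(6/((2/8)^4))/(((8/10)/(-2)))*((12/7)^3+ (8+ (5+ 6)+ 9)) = 1566535680/343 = 4567159.42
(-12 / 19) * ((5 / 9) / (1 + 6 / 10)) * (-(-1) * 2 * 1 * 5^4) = -15625 / 57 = -274.12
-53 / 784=-0.07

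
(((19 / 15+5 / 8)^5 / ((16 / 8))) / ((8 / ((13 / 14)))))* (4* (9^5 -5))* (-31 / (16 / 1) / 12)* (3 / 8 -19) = 534239974221844429669 / 535088332800000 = 998414.54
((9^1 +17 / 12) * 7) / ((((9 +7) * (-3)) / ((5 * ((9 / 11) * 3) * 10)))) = -65625 / 352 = -186.43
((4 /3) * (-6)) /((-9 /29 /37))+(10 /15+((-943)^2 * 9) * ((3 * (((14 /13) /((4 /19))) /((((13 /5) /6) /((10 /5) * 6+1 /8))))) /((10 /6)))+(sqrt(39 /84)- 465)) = sqrt(91) /14+25089710305823 /12168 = 2061942004.78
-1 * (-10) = 10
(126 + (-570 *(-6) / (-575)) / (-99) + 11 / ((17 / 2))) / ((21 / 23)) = 2738752 / 19635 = 139.48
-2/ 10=-0.20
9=9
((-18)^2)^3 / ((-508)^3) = -531441 / 2048383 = -0.26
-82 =-82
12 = 12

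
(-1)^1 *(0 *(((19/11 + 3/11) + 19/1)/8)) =0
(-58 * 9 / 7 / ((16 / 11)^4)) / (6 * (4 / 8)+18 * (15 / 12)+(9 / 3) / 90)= -57319515 / 87851008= -0.65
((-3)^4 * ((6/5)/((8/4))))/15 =3.24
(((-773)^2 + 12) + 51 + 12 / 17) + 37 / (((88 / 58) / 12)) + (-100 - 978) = 111602973 / 187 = 596807.34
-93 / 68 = -1.37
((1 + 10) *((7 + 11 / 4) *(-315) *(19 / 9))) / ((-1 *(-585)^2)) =1463 / 7020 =0.21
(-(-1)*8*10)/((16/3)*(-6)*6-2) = -40/97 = -0.41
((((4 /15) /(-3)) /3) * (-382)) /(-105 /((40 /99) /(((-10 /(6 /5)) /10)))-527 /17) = 24448 /400815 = 0.06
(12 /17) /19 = 12 /323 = 0.04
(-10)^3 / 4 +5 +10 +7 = -228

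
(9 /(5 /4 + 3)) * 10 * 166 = 59760 /17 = 3515.29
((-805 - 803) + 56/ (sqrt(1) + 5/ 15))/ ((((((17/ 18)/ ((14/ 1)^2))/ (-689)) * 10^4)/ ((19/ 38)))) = 237913767/ 21250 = 11195.94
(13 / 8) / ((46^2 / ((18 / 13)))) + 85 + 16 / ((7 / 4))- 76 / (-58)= 164008755 / 1718192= 95.45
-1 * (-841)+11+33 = 885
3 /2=1.50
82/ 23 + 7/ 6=653/ 138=4.73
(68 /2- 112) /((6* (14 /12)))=-78 /7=-11.14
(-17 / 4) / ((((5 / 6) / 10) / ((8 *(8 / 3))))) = -1088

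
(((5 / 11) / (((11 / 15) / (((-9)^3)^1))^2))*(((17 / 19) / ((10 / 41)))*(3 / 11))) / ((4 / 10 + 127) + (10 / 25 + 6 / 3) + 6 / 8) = 2500297044750 / 726325369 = 3442.39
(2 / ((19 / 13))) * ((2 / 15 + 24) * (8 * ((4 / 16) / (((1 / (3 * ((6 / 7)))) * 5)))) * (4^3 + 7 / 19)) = 138130512 / 63175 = 2186.47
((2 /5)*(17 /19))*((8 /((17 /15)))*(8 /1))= 384 /19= 20.21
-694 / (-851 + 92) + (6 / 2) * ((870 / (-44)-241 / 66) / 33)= -10145 / 8349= -1.22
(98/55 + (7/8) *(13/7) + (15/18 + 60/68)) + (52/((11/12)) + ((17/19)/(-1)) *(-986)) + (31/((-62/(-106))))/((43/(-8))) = 17127134053/18333480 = 934.20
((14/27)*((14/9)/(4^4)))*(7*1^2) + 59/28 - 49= -5102543/108864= -46.87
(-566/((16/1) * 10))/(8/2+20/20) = -283/400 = -0.71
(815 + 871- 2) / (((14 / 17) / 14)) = 28628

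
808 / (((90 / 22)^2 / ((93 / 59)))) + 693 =30629533 / 39825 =769.10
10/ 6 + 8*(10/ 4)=65/ 3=21.67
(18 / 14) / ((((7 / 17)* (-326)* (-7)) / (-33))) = -5049 / 111818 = -0.05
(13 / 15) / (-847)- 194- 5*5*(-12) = 1346717 / 12705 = 106.00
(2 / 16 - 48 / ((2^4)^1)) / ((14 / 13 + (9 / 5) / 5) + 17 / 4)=-7475 / 14786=-0.51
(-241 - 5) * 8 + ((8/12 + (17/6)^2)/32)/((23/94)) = -1966.89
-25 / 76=-0.33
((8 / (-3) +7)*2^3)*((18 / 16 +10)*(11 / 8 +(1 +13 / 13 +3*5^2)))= 241813 / 8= 30226.62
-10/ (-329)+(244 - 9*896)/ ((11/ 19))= -48882710/ 3619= -13507.24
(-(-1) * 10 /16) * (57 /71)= 285 /568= 0.50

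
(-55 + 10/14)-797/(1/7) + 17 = -39314/7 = -5616.29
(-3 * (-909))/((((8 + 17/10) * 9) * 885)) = 202/5723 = 0.04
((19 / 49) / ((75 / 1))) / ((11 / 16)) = 304 / 40425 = 0.01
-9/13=-0.69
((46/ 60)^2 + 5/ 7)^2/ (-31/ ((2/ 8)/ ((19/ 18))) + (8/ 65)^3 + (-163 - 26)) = -147834392173/ 27893806259760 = -0.01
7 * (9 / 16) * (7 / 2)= 441 / 32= 13.78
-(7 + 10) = -17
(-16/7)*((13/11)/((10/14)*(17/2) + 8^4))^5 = -456434940416/100605030277646751937056454599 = -0.00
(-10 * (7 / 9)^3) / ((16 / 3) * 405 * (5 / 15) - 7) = -3430 / 519777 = -0.01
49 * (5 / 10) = 49 / 2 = 24.50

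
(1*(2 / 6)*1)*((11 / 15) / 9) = 11 / 405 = 0.03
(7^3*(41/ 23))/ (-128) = -14063/ 2944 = -4.78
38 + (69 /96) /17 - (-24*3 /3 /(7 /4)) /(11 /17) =2481323 /41888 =59.24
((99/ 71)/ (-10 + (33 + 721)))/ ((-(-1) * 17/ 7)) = 231/ 299336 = 0.00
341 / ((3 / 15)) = 1705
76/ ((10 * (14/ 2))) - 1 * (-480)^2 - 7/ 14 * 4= -8064032/ 35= -230400.91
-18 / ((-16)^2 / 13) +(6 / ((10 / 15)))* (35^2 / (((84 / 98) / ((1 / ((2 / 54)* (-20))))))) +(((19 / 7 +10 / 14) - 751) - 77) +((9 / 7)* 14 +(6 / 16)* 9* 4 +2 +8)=-16260931 / 896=-18148.36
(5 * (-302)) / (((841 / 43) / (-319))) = 714230 / 29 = 24628.62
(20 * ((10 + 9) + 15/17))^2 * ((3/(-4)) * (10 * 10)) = -3427320000/289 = -11859238.75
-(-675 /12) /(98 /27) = 6075 /392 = 15.50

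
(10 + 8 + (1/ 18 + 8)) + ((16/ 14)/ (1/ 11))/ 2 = 4075/ 126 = 32.34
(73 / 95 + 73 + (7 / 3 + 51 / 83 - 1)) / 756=1791067 / 17883180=0.10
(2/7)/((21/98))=4/3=1.33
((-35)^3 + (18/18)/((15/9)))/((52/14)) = -750302/65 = -11543.11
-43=-43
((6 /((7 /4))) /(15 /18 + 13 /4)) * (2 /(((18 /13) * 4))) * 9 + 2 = 1622 /343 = 4.73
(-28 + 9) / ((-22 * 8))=0.11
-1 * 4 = -4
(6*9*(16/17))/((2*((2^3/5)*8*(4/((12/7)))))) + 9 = 4689/476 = 9.85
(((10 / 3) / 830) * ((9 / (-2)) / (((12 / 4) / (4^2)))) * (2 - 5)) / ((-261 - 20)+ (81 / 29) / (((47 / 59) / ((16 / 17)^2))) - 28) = -3151256 / 3333662879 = -0.00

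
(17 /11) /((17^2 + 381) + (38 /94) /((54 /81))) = 1598 /693407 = 0.00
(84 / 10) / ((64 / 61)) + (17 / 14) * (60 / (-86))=344781 / 48160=7.16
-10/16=-5/8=-0.62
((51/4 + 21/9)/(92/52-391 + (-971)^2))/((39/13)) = 2353/441067428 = 0.00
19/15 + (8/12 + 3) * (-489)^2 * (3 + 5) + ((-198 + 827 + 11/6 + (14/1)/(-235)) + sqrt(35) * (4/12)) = 7014850.01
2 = 2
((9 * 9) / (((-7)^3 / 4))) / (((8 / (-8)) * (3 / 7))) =108 / 49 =2.20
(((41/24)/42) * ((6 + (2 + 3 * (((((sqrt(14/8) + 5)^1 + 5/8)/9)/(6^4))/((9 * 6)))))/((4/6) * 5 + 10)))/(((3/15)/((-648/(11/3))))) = -5564807/258048 - 41 * sqrt(7)/6386688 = -21.57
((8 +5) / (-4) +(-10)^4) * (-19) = -759753 / 4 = -189938.25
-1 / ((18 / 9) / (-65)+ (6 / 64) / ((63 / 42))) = -1040 / 33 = -31.52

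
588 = 588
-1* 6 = -6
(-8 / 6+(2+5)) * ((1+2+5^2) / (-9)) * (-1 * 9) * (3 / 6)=238 / 3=79.33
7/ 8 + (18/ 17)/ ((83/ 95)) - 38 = -405387/ 11288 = -35.91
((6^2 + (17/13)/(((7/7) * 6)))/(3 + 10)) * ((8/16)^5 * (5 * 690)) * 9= 14619375/5408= 2703.29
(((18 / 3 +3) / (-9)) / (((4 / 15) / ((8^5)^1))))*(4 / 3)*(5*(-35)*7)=200704000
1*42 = 42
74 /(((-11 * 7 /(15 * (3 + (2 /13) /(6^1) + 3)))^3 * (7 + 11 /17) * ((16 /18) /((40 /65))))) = -1836693759375 /169507507169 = -10.84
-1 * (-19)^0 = -1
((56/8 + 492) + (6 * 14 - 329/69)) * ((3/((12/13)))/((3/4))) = 518674/207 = 2505.67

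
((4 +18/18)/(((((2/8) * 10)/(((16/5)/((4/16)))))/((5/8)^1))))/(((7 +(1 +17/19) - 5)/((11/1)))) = 1672/37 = 45.19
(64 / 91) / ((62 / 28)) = 128 / 403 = 0.32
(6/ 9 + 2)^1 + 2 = 14/ 3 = 4.67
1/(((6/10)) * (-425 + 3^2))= -5/1248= -0.00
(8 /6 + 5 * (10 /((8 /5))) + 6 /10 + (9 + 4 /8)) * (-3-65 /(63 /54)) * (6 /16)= -1052571 /1120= -939.80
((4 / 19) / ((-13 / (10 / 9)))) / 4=-0.00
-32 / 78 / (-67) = 16 / 2613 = 0.01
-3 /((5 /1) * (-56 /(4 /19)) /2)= 3 /665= 0.00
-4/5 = -0.80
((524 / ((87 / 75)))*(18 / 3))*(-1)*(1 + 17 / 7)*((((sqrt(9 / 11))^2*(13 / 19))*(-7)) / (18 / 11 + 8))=110354400 / 29203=3778.87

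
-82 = -82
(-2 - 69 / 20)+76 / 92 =-2127 / 460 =-4.62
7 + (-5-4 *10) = -38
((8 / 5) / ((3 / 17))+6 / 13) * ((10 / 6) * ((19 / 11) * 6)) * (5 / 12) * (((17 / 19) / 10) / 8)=15793 / 20592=0.77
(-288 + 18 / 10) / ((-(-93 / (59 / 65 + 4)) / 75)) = -456489 / 403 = -1132.73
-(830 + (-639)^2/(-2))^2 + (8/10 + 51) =-41343292178.45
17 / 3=5.67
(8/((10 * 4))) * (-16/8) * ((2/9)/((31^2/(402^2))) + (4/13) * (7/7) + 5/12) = -1142173/74958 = -15.24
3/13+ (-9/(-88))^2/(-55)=1276707/5536960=0.23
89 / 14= 6.36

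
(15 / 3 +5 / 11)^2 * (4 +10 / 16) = 16650 / 121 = 137.60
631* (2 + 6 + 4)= 7572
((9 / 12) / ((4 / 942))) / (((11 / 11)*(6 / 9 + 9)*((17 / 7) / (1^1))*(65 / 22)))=2.55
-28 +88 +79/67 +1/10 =41057/670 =61.28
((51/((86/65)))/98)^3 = 36429280875/598650818752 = 0.06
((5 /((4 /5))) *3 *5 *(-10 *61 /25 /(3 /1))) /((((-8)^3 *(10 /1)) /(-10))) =-1525 /1024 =-1.49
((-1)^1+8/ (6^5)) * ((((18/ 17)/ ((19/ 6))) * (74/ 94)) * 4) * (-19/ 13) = 143708/ 93483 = 1.54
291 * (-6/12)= -291/2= -145.50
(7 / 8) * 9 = 63 / 8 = 7.88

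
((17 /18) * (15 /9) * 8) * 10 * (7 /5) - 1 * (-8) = 4976 /27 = 184.30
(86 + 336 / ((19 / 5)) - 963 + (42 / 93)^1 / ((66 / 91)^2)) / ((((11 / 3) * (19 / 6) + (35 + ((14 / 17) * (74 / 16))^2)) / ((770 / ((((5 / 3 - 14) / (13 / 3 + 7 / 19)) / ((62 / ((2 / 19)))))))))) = 43829440831731520 / 19668862301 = 2228366.86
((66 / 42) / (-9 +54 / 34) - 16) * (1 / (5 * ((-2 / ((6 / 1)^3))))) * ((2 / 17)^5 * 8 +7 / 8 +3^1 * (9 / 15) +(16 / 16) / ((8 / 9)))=2314598834022 / 1739324825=1330.75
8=8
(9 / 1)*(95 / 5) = 171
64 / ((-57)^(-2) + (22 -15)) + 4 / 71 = 1856804 / 201853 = 9.20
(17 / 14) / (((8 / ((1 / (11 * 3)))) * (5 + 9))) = 17 / 51744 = 0.00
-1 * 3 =-3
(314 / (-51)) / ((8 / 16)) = -628 / 51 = -12.31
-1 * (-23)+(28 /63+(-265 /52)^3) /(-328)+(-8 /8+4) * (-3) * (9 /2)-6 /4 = -18.60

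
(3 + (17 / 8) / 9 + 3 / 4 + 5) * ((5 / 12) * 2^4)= 3235 / 54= 59.91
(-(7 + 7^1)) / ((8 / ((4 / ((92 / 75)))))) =-525 / 92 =-5.71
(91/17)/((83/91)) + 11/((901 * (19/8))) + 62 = 96440645/1420877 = 67.87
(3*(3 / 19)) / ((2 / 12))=54 / 19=2.84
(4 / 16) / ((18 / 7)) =7 / 72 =0.10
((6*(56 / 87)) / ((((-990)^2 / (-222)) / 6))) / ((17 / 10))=-8288 / 2684385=-0.00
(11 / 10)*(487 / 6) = 5357 / 60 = 89.28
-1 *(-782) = 782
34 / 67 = 0.51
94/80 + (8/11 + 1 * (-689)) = -302323/440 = -687.10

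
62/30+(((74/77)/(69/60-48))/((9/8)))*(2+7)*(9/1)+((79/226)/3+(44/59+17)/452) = 7171996409/9620347660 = 0.75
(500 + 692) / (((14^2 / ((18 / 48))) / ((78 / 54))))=1937 / 588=3.29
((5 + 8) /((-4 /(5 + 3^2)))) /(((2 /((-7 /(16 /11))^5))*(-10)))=-246317358287 /41943040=-5872.66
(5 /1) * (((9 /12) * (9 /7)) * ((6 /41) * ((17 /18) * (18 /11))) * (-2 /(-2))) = 6885 /6314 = 1.09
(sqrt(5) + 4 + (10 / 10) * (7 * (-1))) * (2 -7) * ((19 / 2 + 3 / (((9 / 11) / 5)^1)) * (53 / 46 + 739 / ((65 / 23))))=131146269 / 1196 -43715423 * sqrt(5) / 1196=27922.75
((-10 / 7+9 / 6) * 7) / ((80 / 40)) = 0.25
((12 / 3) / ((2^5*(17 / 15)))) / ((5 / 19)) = 0.42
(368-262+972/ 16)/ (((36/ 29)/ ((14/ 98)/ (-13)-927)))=-815868397/ 6552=-124522.04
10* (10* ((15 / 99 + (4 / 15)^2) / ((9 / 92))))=202768 / 891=227.57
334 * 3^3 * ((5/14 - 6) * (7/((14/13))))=-4630743/14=-330767.36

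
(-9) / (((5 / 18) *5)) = -162 / 25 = -6.48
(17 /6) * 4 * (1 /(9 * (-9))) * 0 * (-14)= 0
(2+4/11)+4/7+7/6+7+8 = 8825/462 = 19.10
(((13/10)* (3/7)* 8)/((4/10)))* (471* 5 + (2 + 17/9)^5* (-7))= -5943410980/137781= -43136.65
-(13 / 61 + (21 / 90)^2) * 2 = -0.54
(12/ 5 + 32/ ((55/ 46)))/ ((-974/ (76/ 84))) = -15238/ 562485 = -0.03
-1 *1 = -1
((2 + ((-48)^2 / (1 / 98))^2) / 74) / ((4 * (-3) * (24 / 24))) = -25491013633 / 444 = -57412192.87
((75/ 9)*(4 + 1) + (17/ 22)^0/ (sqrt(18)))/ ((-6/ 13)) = -1625/ 18 - 13*sqrt(2)/ 36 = -90.79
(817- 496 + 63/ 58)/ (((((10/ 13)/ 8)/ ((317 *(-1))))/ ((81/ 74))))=-6235736481/ 5365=-1162299.44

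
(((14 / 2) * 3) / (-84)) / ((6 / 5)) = -5 / 24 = -0.21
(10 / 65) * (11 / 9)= 22 / 117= 0.19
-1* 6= -6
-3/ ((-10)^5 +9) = 3/ 99991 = 0.00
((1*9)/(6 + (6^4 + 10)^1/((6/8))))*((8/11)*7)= 0.03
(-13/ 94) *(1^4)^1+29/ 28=1181/ 1316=0.90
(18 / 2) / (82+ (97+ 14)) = 9 / 193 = 0.05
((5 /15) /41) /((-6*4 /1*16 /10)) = -5 /23616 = -0.00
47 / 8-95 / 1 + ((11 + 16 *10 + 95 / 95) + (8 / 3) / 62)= 61691 / 744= 82.92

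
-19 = -19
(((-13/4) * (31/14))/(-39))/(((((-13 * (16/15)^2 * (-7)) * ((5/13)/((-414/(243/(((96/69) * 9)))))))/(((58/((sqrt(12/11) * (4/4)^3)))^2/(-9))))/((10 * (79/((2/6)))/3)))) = 566392475/21168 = 26757.01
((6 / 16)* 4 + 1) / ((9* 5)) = 0.06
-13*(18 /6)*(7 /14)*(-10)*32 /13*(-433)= -207840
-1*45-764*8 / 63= -8947 / 63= -142.02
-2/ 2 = -1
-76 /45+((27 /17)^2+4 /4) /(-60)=-9091 /5202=-1.75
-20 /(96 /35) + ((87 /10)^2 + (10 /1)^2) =101039 /600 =168.40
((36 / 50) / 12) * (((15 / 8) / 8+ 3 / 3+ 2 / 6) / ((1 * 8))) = 301 / 25600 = 0.01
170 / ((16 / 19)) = 1615 / 8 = 201.88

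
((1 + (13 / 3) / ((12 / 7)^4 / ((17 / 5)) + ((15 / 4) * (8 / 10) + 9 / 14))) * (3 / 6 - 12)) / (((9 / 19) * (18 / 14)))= -7878347435 / 245304126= -32.12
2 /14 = 1 /7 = 0.14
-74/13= -5.69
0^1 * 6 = 0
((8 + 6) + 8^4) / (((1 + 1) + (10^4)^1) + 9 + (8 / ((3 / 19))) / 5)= 61650 / 150317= 0.41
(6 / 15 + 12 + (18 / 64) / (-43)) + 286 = 2052947 / 6880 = 298.39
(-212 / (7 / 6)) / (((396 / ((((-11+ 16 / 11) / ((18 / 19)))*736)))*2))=1852880 / 1089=1701.45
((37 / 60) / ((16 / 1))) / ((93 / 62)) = 37 / 1440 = 0.03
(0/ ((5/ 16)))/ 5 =0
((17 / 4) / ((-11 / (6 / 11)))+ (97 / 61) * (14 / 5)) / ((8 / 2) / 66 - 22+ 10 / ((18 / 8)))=-0.24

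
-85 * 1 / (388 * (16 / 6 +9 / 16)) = -204 / 3007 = -0.07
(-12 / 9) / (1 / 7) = -28 / 3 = -9.33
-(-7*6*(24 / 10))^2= -254016 / 25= -10160.64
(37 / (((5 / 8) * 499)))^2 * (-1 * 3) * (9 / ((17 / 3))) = -7096896 / 105825425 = -0.07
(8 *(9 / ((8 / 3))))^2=729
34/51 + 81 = 245/3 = 81.67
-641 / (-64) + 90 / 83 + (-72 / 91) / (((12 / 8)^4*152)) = 917438251 / 82660032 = 11.10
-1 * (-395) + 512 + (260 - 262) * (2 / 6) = 2719 / 3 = 906.33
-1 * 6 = -6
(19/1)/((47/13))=247/47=5.26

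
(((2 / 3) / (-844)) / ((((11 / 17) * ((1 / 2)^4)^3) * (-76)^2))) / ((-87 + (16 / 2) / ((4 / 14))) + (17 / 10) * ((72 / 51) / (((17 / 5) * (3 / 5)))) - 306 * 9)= 36992 / 120154649043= 0.00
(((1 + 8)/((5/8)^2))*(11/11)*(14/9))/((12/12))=896/25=35.84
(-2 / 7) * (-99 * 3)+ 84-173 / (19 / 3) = 18825 / 133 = 141.54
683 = 683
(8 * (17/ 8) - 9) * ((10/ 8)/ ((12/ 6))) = 5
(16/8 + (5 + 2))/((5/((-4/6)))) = -6/5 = -1.20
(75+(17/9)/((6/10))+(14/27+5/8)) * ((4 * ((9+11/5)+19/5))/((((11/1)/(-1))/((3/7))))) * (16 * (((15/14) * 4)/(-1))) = 622800/49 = 12710.20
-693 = -693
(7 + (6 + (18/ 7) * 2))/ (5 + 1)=127/ 42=3.02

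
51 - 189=-138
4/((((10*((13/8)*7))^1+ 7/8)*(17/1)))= 32/15589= 0.00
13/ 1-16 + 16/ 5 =1/ 5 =0.20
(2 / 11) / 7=2 / 77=0.03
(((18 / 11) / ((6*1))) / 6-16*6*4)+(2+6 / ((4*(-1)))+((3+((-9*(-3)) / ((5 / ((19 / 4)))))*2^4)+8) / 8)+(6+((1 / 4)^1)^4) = -4572841 / 14080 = -324.78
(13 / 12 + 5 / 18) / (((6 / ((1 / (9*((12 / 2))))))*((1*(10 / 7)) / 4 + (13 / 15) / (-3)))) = 1715 / 27864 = 0.06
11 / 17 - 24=-397 / 17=-23.35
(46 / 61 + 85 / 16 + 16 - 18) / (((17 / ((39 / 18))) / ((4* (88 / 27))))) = 7007 / 1037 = 6.76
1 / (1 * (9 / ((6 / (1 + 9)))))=1 / 15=0.07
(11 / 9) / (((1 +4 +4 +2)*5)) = 1 / 45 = 0.02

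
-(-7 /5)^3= 343 /125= 2.74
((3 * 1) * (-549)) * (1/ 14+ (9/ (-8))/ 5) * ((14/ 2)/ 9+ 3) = 133773/ 140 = 955.52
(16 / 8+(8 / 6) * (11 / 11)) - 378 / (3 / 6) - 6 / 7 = -15824 / 21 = -753.52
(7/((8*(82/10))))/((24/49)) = 1715/7872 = 0.22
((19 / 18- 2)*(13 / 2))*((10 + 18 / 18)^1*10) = -12155 / 18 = -675.28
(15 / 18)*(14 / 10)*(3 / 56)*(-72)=-4.50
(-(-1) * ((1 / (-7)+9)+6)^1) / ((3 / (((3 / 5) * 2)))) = 208 / 35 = 5.94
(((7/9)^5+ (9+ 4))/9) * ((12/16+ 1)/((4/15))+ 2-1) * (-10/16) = -118647155/17006112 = -6.98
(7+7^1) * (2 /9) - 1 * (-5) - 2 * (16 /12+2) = 13 /9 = 1.44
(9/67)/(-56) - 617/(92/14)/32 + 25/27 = -37477009/18639936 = -2.01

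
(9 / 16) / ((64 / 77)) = 693 / 1024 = 0.68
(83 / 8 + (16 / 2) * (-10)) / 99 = -557 / 792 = -0.70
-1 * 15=-15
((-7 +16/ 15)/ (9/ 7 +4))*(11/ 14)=-979/ 1110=-0.88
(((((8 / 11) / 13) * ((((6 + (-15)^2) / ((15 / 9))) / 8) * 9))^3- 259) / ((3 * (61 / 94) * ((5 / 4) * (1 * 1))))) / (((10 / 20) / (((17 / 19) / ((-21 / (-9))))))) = 203003323456 / 1591451875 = 127.56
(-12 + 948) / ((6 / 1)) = 156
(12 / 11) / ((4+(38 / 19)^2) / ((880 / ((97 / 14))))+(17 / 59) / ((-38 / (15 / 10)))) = 941640 / 44551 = 21.14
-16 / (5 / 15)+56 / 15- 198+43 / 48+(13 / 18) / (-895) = -31107977 / 128880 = -241.37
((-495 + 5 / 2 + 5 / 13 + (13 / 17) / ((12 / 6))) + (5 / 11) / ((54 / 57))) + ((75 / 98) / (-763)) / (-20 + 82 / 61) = -914588462798729 / 1861745633748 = -491.25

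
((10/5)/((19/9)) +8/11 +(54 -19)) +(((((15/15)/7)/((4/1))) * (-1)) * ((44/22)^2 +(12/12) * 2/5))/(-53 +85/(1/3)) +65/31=3551896731/91613060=38.77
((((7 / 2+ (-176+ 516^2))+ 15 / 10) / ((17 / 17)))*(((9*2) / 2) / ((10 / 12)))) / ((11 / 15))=43105770 / 11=3918706.36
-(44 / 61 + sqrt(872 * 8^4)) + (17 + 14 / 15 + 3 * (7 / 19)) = 318446 / 17385 - 128 * sqrt(218) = -1871.58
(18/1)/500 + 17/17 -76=-18741/250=-74.96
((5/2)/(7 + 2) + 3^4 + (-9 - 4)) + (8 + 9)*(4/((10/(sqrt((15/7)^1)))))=34*sqrt(105)/35 + 1229/18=78.23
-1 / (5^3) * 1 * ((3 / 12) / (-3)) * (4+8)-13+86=9126 / 125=73.01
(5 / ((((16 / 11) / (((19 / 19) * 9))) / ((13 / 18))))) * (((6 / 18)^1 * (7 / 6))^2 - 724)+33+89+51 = -165893141 / 10368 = -16000.50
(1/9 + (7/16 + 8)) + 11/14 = 9409/1008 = 9.33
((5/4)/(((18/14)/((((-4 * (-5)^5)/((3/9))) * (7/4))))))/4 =765625/48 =15950.52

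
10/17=0.59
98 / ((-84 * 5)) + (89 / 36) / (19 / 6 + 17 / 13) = 557 / 1745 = 0.32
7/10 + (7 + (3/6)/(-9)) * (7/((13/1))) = 2597/585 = 4.44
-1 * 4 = -4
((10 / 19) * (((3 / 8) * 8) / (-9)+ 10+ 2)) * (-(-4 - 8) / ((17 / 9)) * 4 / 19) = 50400 / 6137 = 8.21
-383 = -383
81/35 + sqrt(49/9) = 488/105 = 4.65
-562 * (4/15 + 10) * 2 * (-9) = 103857.60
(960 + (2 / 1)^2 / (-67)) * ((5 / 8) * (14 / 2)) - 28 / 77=6189879 / 1474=4199.38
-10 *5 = -50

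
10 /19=0.53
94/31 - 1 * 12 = -278/31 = -8.97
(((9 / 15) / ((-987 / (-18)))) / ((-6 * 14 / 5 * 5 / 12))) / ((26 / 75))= -135 / 29939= -0.00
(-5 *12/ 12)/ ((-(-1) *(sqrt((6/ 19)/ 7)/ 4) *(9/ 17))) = -170 *sqrt(798)/ 27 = -177.86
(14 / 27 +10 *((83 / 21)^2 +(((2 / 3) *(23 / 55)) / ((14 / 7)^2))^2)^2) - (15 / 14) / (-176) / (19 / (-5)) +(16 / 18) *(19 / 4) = 2446.51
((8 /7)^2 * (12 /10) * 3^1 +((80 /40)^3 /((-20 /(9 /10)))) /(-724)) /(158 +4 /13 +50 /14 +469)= 54218853 /7273847000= 0.01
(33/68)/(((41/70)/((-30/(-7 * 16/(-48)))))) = -7425/697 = -10.65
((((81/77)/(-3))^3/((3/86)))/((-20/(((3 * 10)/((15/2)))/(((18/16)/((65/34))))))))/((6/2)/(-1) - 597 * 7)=-543348/5409459517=-0.00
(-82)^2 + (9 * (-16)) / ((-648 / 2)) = 60520 / 9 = 6724.44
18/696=3/116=0.03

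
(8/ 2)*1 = 4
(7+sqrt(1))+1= 9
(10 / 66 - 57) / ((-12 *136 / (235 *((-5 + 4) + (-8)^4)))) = 50147825 / 1496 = 33521.27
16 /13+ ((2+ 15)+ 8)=341 /13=26.23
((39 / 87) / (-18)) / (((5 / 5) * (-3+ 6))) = -13 / 1566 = -0.01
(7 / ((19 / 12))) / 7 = 12 / 19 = 0.63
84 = 84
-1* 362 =-362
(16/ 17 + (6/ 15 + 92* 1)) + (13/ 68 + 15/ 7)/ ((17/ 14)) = 275311/ 2890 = 95.26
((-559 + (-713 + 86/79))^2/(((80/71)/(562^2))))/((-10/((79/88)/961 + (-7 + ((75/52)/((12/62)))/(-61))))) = 3373649022650606331613913/10463414704600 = 322423330996.09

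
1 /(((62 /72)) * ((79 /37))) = 1332 /2449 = 0.54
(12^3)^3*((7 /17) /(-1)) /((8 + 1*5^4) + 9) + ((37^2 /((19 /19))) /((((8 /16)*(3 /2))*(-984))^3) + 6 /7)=-16937332645443969445 /5117994614376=-3309368.99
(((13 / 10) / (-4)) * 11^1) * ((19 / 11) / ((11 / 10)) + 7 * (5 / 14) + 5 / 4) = -6695 / 352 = -19.02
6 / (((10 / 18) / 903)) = 48762 / 5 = 9752.40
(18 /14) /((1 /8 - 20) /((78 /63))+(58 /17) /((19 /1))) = -604656 /7465031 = -0.08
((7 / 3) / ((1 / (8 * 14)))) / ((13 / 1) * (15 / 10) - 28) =-30.75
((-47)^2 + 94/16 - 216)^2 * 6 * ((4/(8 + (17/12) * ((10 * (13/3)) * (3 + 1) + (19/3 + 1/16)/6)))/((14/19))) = 3148327141272/6170549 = 510218.32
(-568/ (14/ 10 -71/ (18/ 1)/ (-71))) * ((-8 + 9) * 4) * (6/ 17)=-550.91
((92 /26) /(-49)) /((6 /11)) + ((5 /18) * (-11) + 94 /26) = 377 /882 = 0.43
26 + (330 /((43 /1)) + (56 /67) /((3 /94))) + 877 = 936.86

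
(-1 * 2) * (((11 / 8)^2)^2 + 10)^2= -3091471201 / 8388608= -368.53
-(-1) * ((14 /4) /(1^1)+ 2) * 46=253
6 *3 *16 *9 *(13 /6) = 5616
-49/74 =-0.66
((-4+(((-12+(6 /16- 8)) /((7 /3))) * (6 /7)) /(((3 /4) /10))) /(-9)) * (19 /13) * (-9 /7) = -93214 /4459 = -20.90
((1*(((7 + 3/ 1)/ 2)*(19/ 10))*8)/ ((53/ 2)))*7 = 1064/ 53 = 20.08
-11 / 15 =-0.73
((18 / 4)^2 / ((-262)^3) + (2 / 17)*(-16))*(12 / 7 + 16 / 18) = -94383909001 / 19261643688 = -4.90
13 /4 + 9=12.25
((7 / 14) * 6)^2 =9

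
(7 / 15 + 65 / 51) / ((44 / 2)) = 74 / 935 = 0.08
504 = 504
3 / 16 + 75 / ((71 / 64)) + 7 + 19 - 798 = -799979 / 1136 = -704.21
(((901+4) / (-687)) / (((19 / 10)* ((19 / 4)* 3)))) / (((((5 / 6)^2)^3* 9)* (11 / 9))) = -7506432 / 568349375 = -0.01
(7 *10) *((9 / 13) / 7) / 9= 10 / 13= 0.77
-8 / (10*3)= -4 / 15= -0.27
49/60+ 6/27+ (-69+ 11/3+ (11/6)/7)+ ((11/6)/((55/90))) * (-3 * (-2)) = -46.03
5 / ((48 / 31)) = 155 / 48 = 3.23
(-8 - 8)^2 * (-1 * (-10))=2560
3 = 3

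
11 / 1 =11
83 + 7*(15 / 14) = 181 / 2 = 90.50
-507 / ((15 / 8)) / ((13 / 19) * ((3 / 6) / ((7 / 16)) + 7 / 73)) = -1009736 / 3165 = -319.03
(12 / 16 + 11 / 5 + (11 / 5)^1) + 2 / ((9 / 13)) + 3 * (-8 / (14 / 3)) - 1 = 2389 / 1260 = 1.90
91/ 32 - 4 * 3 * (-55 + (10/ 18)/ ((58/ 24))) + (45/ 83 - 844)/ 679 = 4922431581/ 7471328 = 658.84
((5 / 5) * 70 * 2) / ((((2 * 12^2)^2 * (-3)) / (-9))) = 35 / 6912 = 0.01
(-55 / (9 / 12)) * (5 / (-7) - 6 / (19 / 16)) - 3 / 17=2867383 / 6783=422.73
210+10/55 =210.18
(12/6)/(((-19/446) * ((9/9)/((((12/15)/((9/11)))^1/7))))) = -39248/5985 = -6.56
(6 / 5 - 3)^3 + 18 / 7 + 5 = 1522 / 875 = 1.74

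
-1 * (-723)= 723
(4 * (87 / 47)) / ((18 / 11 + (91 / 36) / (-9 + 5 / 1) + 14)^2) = 873151488 / 26548903583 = 0.03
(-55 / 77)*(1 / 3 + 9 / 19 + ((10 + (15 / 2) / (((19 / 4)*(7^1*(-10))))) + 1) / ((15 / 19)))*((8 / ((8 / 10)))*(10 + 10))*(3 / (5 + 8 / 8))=-2935000 / 2793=-1050.84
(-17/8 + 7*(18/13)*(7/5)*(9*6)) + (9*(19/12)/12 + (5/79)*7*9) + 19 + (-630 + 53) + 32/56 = 102578249/575120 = 178.36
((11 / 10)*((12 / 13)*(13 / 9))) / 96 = 11 / 720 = 0.02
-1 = -1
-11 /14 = -0.79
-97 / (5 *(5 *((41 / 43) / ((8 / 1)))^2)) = -11478592 / 42025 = -273.14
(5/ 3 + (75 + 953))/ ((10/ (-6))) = -3089/ 5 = -617.80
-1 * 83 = -83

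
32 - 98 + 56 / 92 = -1504 / 23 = -65.39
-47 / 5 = -9.40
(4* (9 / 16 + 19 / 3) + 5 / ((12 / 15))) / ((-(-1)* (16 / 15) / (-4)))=-126.88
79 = 79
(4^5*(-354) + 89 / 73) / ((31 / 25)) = -661552975 / 2263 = -292334.50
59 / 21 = 2.81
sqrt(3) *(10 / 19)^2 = 100 *sqrt(3) / 361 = 0.48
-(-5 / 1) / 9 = 5 / 9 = 0.56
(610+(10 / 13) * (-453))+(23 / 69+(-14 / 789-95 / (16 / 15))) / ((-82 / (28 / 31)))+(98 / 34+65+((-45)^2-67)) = 1352431218189 / 590994664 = 2288.40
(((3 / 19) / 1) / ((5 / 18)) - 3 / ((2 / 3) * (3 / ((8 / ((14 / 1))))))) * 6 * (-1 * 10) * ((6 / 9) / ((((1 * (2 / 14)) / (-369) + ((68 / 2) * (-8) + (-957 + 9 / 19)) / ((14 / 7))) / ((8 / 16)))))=-70848 / 7536553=-0.01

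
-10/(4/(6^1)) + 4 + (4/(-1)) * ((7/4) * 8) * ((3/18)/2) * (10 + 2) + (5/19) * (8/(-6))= -3839/57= -67.35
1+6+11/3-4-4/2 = 14/3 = 4.67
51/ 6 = 17/ 2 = 8.50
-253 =-253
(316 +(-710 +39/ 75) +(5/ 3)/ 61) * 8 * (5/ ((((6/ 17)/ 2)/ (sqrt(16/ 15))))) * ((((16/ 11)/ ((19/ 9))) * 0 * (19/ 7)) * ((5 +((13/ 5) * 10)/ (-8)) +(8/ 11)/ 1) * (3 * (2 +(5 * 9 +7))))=0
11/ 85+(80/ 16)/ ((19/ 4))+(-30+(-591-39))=-658.82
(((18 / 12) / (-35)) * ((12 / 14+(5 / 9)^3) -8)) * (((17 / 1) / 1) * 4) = 20.32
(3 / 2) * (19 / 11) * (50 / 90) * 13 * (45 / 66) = 6175 / 484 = 12.76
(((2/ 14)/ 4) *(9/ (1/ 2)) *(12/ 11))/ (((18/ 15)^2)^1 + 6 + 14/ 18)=12150/ 142373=0.09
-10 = -10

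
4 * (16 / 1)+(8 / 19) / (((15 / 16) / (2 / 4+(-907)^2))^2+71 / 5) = 1662724210183695296 / 25968034633900679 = 64.03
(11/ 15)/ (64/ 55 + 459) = 121/ 75927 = 0.00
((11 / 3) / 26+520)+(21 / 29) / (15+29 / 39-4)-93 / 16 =2131624709 / 4143984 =514.39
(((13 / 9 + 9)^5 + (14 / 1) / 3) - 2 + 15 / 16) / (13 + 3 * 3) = 117428048743 / 20785248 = 5649.59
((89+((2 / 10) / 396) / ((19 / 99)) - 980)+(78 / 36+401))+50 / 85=-9442759 / 19380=-487.24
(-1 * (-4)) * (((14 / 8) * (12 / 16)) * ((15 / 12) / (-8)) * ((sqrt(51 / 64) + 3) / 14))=-0.23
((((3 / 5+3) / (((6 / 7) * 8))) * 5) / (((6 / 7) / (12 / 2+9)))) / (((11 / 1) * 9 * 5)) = 49 / 528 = 0.09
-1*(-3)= 3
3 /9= 1 /3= 0.33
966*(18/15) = 5796/5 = 1159.20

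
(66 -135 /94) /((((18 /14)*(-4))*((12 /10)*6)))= -70805 /40608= -1.74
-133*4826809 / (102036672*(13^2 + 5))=-641965597 / 17754380928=-0.04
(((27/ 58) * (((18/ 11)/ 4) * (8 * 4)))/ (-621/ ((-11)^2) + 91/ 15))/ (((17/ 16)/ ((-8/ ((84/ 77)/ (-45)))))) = 52925400/ 26129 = 2025.54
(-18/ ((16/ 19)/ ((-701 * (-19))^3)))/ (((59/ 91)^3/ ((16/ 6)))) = -101487811963596322173/ 205379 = -494148924493722.93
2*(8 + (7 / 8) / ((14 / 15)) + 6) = 239 / 8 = 29.88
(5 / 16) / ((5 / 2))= 1 / 8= 0.12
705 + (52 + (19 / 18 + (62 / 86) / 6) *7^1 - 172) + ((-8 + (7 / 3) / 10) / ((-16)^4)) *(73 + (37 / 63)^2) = 99526210235693 / 167772487680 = 593.22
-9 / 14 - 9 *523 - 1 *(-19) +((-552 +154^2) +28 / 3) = 776357 / 42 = 18484.69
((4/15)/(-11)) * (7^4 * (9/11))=-28812/605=-47.62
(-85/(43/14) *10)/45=-2380/387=-6.15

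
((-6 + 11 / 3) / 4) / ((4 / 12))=-7 / 4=-1.75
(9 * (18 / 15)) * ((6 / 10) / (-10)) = -81 / 125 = -0.65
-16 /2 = -8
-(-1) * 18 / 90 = 1 / 5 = 0.20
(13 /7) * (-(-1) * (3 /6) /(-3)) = -13 /42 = -0.31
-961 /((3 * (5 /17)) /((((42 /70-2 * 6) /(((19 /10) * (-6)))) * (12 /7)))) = -65348 /35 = -1867.09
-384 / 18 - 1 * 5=-79 / 3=-26.33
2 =2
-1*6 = -6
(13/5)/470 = 13/2350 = 0.01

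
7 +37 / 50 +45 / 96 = 6567 / 800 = 8.21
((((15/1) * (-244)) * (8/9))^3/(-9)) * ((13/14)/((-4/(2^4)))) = -24172568576000/1701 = -14210798692.53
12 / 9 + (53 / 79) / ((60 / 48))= 2216 / 1185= 1.87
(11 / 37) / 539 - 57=-103340 / 1813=-57.00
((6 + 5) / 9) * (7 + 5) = 44 / 3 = 14.67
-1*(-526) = 526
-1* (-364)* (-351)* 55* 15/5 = -21081060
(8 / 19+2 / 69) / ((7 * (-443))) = -0.00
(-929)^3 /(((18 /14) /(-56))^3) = 48295352809349632 /729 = 66248769285801.96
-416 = -416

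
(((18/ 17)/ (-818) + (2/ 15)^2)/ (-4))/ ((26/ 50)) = -0.01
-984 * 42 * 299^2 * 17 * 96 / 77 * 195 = -167974551912960 / 11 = -15270413810269.09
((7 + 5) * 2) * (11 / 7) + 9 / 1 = 327 / 7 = 46.71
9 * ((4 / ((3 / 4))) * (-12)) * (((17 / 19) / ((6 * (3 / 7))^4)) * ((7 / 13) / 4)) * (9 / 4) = -285719 / 80028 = -3.57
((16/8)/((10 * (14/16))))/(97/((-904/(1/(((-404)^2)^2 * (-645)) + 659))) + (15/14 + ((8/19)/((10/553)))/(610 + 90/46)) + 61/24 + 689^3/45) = 19938700387292490547200/634039113146832479091281931541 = 0.00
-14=-14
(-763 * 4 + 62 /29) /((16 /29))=-44223 /8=-5527.88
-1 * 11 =-11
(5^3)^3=1953125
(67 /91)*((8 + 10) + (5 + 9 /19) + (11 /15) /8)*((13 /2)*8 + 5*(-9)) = 121.45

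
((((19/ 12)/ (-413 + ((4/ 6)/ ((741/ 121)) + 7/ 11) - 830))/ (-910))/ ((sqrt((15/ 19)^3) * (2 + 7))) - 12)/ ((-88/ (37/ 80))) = 111/ 1760 - 253783 * sqrt(285)/ 3674384501760000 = 0.06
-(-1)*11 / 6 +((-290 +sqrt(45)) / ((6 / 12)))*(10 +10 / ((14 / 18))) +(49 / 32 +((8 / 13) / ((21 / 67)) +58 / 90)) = -248061911 / 18720 +960*sqrt(5) / 7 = -12944.51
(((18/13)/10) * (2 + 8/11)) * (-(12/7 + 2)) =-108/77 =-1.40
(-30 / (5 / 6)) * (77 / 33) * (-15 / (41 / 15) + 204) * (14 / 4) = -2392866 / 41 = -58362.59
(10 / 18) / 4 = 0.14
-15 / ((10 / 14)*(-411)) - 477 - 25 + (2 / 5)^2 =-1718627 / 3425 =-501.79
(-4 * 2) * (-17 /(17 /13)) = 104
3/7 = 0.43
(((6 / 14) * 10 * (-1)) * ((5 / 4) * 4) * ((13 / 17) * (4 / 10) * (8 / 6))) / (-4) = 2.18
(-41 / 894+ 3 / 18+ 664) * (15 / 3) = 494770 / 149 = 3320.60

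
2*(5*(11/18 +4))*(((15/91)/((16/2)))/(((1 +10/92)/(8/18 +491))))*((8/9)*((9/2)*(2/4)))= 211087675/250614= 842.28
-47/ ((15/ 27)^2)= -3807/ 25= -152.28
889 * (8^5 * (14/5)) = 407830528/5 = 81566105.60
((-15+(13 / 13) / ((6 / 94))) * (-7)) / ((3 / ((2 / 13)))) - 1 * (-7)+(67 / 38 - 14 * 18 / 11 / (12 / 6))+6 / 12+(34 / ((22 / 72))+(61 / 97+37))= 347420308 / 2371941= 146.47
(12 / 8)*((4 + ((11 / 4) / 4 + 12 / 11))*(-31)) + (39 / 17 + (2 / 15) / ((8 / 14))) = -23891291 / 89760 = -266.17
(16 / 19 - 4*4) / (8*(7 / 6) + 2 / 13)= -5616 / 3515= -1.60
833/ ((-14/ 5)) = -595/ 2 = -297.50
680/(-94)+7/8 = -2391/376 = -6.36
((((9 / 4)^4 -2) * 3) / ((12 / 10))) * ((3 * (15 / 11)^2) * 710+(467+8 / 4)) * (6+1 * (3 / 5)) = 9726773853 / 5632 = 1727055.02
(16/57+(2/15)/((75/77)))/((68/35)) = 31241/145350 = 0.21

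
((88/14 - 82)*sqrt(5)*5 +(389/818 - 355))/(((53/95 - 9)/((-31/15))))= -780425*sqrt(5)/8421 - 56936863/656036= -294.02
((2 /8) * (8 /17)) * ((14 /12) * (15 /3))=35 /51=0.69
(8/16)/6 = 1/12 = 0.08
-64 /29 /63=-64 /1827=-0.04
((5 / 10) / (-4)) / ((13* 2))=-1 / 208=-0.00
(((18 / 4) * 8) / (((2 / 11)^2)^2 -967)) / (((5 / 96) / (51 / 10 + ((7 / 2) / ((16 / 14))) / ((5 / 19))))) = -11.96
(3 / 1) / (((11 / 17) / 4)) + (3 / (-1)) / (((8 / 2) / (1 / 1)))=783 / 44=17.80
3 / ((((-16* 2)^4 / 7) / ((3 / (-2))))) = -63 / 2097152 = -0.00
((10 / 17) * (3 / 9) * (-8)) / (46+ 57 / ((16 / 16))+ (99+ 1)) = -80 / 10353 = -0.01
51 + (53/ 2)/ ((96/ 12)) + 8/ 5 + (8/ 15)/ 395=5300633/ 94800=55.91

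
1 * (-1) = -1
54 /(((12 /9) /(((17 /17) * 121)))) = 4900.50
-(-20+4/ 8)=39/ 2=19.50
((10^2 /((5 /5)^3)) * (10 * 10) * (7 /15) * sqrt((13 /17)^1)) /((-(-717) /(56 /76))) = 196000 * sqrt(221) /694773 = 4.19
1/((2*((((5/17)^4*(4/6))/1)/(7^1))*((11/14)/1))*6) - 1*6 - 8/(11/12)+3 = 137.09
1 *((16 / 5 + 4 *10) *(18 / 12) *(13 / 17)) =4212 / 85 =49.55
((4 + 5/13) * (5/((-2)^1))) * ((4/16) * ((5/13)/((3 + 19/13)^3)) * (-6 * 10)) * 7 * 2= 1945125/195112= 9.97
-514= -514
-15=-15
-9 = -9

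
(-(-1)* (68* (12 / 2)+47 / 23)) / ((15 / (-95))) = -179189 / 69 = -2596.94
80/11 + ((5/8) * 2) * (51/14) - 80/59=380535/36344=10.47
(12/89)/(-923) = -12/82147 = -0.00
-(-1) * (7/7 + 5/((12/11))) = 67/12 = 5.58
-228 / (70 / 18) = -2052 / 35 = -58.63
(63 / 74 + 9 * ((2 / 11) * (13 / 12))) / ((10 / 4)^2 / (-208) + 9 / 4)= 888576 / 751729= 1.18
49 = 49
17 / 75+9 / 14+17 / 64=38141 / 33600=1.14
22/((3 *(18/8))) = 3.26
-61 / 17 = -3.59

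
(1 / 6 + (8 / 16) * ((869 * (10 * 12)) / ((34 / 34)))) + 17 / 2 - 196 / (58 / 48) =4522822 / 87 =51986.46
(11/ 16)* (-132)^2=11979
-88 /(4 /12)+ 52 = -212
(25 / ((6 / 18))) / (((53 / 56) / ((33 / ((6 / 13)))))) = 300300 / 53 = 5666.04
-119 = -119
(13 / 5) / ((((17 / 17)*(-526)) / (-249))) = 3237 / 2630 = 1.23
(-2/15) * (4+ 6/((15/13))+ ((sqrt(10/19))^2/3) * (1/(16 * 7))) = -1.23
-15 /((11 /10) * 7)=-150 /77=-1.95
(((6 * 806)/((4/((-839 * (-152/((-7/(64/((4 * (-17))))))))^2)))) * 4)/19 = 1059702000254976/14161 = 74832427106.49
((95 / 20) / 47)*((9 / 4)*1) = 171 / 752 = 0.23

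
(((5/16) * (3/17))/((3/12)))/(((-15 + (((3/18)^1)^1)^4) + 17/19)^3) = -0.00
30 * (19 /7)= 570 /7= 81.43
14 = 14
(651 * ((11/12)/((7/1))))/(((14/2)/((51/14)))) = 17391/392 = 44.36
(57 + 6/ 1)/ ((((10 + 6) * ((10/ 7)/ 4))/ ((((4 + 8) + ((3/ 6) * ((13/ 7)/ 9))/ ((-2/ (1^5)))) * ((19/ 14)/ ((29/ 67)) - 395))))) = -479041067/ 9280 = -51620.80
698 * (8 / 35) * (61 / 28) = 85156 / 245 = 347.58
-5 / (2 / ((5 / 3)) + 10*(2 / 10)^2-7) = 25 / 27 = 0.93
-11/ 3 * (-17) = 187/ 3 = 62.33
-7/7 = -1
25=25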